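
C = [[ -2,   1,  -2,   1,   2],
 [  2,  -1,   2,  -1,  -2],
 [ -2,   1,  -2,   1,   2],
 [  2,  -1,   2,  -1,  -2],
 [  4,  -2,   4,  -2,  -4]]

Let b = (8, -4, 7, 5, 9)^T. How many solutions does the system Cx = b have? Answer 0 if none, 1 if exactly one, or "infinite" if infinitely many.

0

Row reduce the augmented matrix [C | b].
R2 ← R2 + R1: [0, 0, 0, 0, 0, 4]
R3 ← R3 − R1: [0, 0, 0, 0, 0, -1]
R4 ← R4 + R1: [0, 0, 0, 0, 0, 13]
R5 ← R5 + (2)·R1: [0, 0, 0, 0, 0, 25]
R3 ← R3 + (1/4)·R2: [0, 0, 0, 0, 0, 0]
R4 ← R4 − (13/4)·R2: [0, 0, 0, 0, 0, 0]
R5 ← R5 − (25/4)·R2: [0, 0, 0, 0, 0, 0]
The echelon form has 2 nonzero rows; the last pivot sits in the augmented column, so rank(C) = 1 but rank([C|b]) = 2.
Since the ranks differ, the system is inconsistent.
It has no solutions.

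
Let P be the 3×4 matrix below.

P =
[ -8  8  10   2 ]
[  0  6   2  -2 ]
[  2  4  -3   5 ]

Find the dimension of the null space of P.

1

Row reduce to echelon form.
R3 ← R3 + (1/4)·R1: [0, 6, -1/2, 11/2]
R3 ← R3 − R2: [0, 0, -5/2, 15/2]
3 nonzero rows, so rank(P) = 3.
P has 4 columns; by rank–nullity, nullity = 4 − 3 = 1.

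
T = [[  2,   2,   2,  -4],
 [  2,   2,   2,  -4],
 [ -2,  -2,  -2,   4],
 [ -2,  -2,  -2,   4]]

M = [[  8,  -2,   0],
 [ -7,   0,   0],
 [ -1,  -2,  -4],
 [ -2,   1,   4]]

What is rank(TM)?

1

First compute TM:
[[  8, -12, -24],
 [  8, -12, -24],
 [ -8,  12,  24],
 [ -8,  12,  24]]
Now row reduce the product.
R2 ← R2 − R1: [0, 0, 0]
R3 ← R3 + R1: [0, 0, 0]
R4 ← R4 + R1: [0, 0, 0]
1 nonzero row, so rank(TM) = 1.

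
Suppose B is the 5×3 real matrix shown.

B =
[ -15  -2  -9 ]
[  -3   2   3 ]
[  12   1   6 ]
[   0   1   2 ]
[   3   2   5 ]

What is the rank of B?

Row reduce to echelon form.
R2 ← R2 − (1/5)·R1: [0, 12/5, 24/5]
R3 ← R3 + (4/5)·R1: [0, -3/5, -6/5]
R5 ← R5 + (1/5)·R1: [0, 8/5, 16/5]
R3 ← R3 + (1/4)·R2: [0, 0, 0]
R4 ← R4 − (5/12)·R2: [0, 0, 0]
R5 ← R5 − (2/3)·R2: [0, 0, 0]
Echelon form has 2 nonzero rows, so rank(B) = 2.

2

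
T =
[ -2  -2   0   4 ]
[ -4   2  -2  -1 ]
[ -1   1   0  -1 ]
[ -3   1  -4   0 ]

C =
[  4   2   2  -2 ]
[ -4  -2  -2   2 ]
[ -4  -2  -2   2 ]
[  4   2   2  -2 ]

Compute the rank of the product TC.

First compute TC:
[[ 16,   8,   8,  -8],
 [-20, -10, -10,  10],
 [-12,  -6,  -6,   6],
 [  0,   0,   0,   0]]
Now row reduce the product.
R2 ← R2 + (5/4)·R1: [0, 0, 0, 0]
R3 ← R3 + (3/4)·R1: [0, 0, 0, 0]
1 nonzero row, so rank(TC) = 1.

1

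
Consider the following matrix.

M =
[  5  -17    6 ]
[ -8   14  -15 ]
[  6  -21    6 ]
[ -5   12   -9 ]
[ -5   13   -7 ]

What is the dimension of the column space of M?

3

Row reduce to echelon form.
R2 ← R2 + (8/5)·R1: [0, -66/5, -27/5]
R3 ← R3 − (6/5)·R1: [0, -3/5, -6/5]
R4 ← R4 + R1: [0, -5, -3]
R5 ← R5 + R1: [0, -4, -1]
R3 ← R3 − (1/22)·R2: [0, 0, -21/22]
R4 ← R4 − (25/66)·R2: [0, 0, -21/22]
R5 ← R5 − (10/33)·R2: [0, 0, 7/11]
R4 ← R4 − R3: [0, 0, 0]
R5 ← R5 + (2/3)·R3: [0, 0, 0]
Echelon form has 3 nonzero rows, so rank(M) = 3.
The column space has dimension equal to the rank: 3.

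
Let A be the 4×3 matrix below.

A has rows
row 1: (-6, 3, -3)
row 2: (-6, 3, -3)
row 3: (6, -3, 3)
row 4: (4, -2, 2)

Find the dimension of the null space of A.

2

Row reduce to echelon form.
R2 ← R2 − R1: [0, 0, 0]
R3 ← R3 + R1: [0, 0, 0]
R4 ← R4 + (2/3)·R1: [0, 0, 0]
1 nonzero row, so rank(A) = 1.
A has 3 columns; by rank–nullity, nullity = 3 − 1 = 2.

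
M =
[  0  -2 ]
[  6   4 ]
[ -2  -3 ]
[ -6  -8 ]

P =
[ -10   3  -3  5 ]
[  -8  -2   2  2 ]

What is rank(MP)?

First compute MP:
[[ 16,   4,  -4,  -4],
 [-92,  10, -10,  38],
 [ 44,   0,   0, -16],
 [124,  -2,   2, -46]]
Now row reduce the product.
R2 ← R2 + (23/4)·R1: [0, 33, -33, 15]
R3 ← R3 − (11/4)·R1: [0, -11, 11, -5]
R4 ← R4 − (31/4)·R1: [0, -33, 33, -15]
R3 ← R3 + (1/3)·R2: [0, 0, 0, 0]
R4 ← R4 + R2: [0, 0, 0, 0]
2 nonzero rows, so rank(MP) = 2.

2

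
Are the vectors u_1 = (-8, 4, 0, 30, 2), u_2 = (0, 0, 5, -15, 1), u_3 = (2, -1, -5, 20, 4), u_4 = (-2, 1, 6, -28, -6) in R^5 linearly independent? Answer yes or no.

no

Form the matrix with these vectors as rows and row reduce.
R3 ← R3 + (1/4)·R1: [0, 0, -5, 55/2, 9/2]
R4 ← R4 − (1/4)·R1: [0, 0, 6, -71/2, -13/2]
R3 ← R3 + R2: [0, 0, 0, 25/2, 11/2]
R4 ← R4 − (6/5)·R2: [0, 0, 0, -35/2, -77/10]
R4 ← R4 + (7/5)·R3: [0, 0, 0, 0, 0]
3 nonzero rows, so the 4 vectors span a space of dimension 3.
Since 3 < 4, the vectors are linearly dependent.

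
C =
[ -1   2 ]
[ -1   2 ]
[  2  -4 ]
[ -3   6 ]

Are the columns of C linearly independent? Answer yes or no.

no

Row reduce C to echelon form.
R2 ← R2 − R1: [0, 0]
R3 ← R3 + (2)·R1: [0, 0]
R4 ← R4 − (3)·R1: [0, 0]
1 pivot among 2 columns.
Only 1 < 2 pivot columns, so the columns are linearly dependent.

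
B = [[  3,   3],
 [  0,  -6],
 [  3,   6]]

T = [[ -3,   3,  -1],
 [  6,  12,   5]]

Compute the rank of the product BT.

2

First compute BT:
[[  9,  45,  12],
 [-36, -72, -30],
 [ 27,  81,  27]]
Now row reduce the product.
R2 ← R2 + (4)·R1: [0, 108, 18]
R3 ← R3 − (3)·R1: [0, -54, -9]
R3 ← R3 + (1/2)·R2: [0, 0, 0]
2 nonzero rows, so rank(BT) = 2.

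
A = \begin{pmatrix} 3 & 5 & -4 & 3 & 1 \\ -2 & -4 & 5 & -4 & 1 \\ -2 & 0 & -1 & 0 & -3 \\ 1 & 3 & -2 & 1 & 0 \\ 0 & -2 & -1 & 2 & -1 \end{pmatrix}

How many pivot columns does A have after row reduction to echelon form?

3

Row reduce to echelon form.
R2 ← R2 + (2/3)·R1: [0, -2/3, 7/3, -2, 5/3]
R3 ← R3 + (2/3)·R1: [0, 10/3, -11/3, 2, -7/3]
R4 ← R4 − (1/3)·R1: [0, 4/3, -2/3, 0, -1/3]
R3 ← R3 + (5)·R2: [0, 0, 8, -8, 6]
R4 ← R4 + (2)·R2: [0, 0, 4, -4, 3]
R5 ← R5 − (3)·R2: [0, 0, -8, 8, -6]
R4 ← R4 − (1/2)·R3: [0, 0, 0, 0, 0]
R5 ← R5 + R3: [0, 0, 0, 0, 0]
Echelon form has 3 nonzero rows, so rank(A) = 3.
Each nonzero row contributes one pivot column: 3 pivot columns.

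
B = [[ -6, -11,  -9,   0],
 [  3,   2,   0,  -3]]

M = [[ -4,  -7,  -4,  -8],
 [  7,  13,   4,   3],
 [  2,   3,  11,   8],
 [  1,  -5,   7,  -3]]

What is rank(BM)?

First compute BM:
[[-71, -128, -119, -57],
 [ -1,  20, -25,  -9]]
Now row reduce the product.
R2 ← R2 − (1/71)·R1: [0, 1548/71, -1656/71, -582/71]
2 nonzero rows, so rank(BM) = 2.

2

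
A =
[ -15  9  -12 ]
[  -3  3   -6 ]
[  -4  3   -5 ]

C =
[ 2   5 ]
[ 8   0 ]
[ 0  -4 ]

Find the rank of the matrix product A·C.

First compute AC:
[[ 42, -27],
 [ 18,   9],
 [ 16,   0]]
Now row reduce the product.
R2 ← R2 − (3/7)·R1: [0, 144/7]
R3 ← R3 − (8/21)·R1: [0, 72/7]
R3 ← R3 − (1/2)·R2: [0, 0]
2 nonzero rows, so rank(AC) = 2.

2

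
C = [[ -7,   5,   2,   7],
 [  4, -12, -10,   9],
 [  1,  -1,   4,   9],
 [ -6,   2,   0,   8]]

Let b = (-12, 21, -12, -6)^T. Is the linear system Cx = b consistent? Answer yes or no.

yes

Row reduce the augmented matrix [C | b].
R2 ← R2 + (4/7)·R1: [0, -64/7, -62/7, 13, 99/7]
R3 ← R3 + (1/7)·R1: [0, -2/7, 30/7, 10, -96/7]
R4 ← R4 − (6/7)·R1: [0, -16/7, -12/7, 2, 30/7]
R3 ← R3 − (1/32)·R2: [0, 0, 73/16, 307/32, -453/32]
R4 ← R4 − (1/4)·R2: [0, 0, 1/2, -5/4, 3/4]
R4 ← R4 − (8/73)·R3: [0, 0, 0, -168/73, 168/73]
The echelon form has 4 nonzero rows, and every pivot lies in the first 4 columns, so rank(C) = rank([C|b]) = 4.
The system is consistent.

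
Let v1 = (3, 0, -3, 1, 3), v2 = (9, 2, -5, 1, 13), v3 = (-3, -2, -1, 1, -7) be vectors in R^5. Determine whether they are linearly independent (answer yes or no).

no

Form the matrix with these vectors as rows and row reduce.
R2 ← R2 − (3)·R1: [0, 2, 4, -2, 4]
R3 ← R3 + R1: [0, -2, -4, 2, -4]
R3 ← R3 + R2: [0, 0, 0, 0, 0]
2 nonzero rows, so the 3 vectors span a space of dimension 2.
Since 2 < 3, the vectors are linearly dependent.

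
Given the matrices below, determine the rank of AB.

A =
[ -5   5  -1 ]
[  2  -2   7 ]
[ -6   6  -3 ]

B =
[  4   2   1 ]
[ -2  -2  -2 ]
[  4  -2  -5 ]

First compute AB:
[[-34, -18, -10],
 [ 40,  -6, -29],
 [-48, -18,  -3]]
Now row reduce the product.
R2 ← R2 + (20/17)·R1: [0, -462/17, -693/17]
R3 ← R3 − (24/17)·R1: [0, 126/17, 189/17]
R3 ← R3 + (3/11)·R2: [0, 0, 0]
2 nonzero rows, so rank(AB) = 2.

2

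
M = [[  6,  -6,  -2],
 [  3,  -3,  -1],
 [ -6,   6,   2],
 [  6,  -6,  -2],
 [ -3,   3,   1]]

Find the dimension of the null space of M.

2

Row reduce to echelon form.
R2 ← R2 − (1/2)·R1: [0, 0, 0]
R3 ← R3 + R1: [0, 0, 0]
R4 ← R4 − R1: [0, 0, 0]
R5 ← R5 + (1/2)·R1: [0, 0, 0]
1 nonzero row, so rank(M) = 1.
M has 3 columns; by rank–nullity, nullity = 3 − 1 = 2.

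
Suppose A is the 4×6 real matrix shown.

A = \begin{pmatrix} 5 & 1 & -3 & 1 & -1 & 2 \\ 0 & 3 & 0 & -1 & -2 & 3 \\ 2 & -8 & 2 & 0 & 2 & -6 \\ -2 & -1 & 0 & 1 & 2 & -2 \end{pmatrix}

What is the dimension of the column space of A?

3

Row reduce to echelon form.
R3 ← R3 − (2/5)·R1: [0, -42/5, 16/5, -2/5, 12/5, -34/5]
R4 ← R4 + (2/5)·R1: [0, -3/5, -6/5, 7/5, 8/5, -6/5]
R3 ← R3 + (14/5)·R2: [0, 0, 16/5, -16/5, -16/5, 8/5]
R4 ← R4 + (1/5)·R2: [0, 0, -6/5, 6/5, 6/5, -3/5]
R4 ← R4 + (3/8)·R3: [0, 0, 0, 0, 0, 0]
Echelon form has 3 nonzero rows, so rank(A) = 3.
The column space has dimension equal to the rank: 3.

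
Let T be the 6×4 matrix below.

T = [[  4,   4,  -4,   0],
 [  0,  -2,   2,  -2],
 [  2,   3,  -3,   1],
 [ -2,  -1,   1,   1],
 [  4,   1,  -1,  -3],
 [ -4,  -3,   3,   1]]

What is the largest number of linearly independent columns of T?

Row reduce to echelon form.
R3 ← R3 − (1/2)·R1: [0, 1, -1, 1]
R4 ← R4 + (1/2)·R1: [0, 1, -1, 1]
R5 ← R5 − R1: [0, -3, 3, -3]
R6 ← R6 + R1: [0, 1, -1, 1]
R3 ← R3 + (1/2)·R2: [0, 0, 0, 0]
R4 ← R4 + (1/2)·R2: [0, 0, 0, 0]
R5 ← R5 − (3/2)·R2: [0, 0, 0, 0]
R6 ← R6 + (1/2)·R2: [0, 0, 0, 0]
Echelon form has 2 nonzero rows, so rank(T) = 2.
The rank gives the maximum number of linearly independent columns: 2.

2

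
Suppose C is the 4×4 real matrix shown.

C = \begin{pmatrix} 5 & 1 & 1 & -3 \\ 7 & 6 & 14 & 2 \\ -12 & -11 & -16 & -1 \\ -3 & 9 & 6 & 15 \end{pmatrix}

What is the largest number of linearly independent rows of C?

4

Row reduce to echelon form.
R2 ← R2 − (7/5)·R1: [0, 23/5, 63/5, 31/5]
R3 ← R3 + (12/5)·R1: [0, -43/5, -68/5, -41/5]
R4 ← R4 + (3/5)·R1: [0, 48/5, 33/5, 66/5]
R3 ← R3 + (43/23)·R2: [0, 0, 229/23, 78/23]
R4 ← R4 − (48/23)·R2: [0, 0, -453/23, 6/23]
R4 ← R4 + (453/229)·R3: [0, 0, 0, 1596/229]
Echelon form has 4 nonzero rows, so rank(C) = 4.
The rank gives the maximum number of linearly independent rows: 4.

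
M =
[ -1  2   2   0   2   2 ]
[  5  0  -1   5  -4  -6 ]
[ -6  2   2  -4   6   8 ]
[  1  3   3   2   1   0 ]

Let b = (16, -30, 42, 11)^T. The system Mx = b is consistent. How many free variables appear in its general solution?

3

Row reduce the augmented matrix [M | b].
R2 ← R2 + (5)·R1: [0, 10, 9, 5, 6, 4, 50]
R3 ← R3 − (6)·R1: [0, -10, -10, -4, -6, -4, -54]
R4 ← R4 + R1: [0, 5, 5, 2, 3, 2, 27]
R3 ← R3 + R2: [0, 0, -1, 1, 0, 0, -4]
R4 ← R4 − (1/2)·R2: [0, 0, 1/2, -1/2, 0, 0, 2]
R4 ← R4 + (1/2)·R3: [0, 0, 0, 0, 0, 0, 0]
The echelon form has 3 nonzero rows, and every pivot lies in the first 6 columns, so rank(M) = rank([M|b]) = 3.
The system is consistent.
Free variables = (unknowns) − (rank) = 6 − 3 = 3.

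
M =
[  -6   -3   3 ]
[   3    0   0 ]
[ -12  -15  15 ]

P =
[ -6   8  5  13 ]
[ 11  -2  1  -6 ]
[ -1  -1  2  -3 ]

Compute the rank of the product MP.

2

First compute MP:
[[  0, -45, -27, -69],
 [-18,  24,  15,  39],
 [-108, -81, -45, -111]]
Now row reduce the product.
Swap R1 ↔ R2
R3 ← R3 − (6)·R1: [0, -225, -135, -345]
R3 ← R3 − (5)·R2: [0, 0, 0, 0]
2 nonzero rows, so rank(MP) = 2.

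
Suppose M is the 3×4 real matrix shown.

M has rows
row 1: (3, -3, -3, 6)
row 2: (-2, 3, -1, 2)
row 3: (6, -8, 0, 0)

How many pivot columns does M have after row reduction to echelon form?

Row reduce to echelon form.
R2 ← R2 + (2/3)·R1: [0, 1, -3, 6]
R3 ← R3 − (2)·R1: [0, -2, 6, -12]
R3 ← R3 + (2)·R2: [0, 0, 0, 0]
Echelon form has 2 nonzero rows, so rank(M) = 2.
Each nonzero row contributes one pivot column: 2 pivot columns.

2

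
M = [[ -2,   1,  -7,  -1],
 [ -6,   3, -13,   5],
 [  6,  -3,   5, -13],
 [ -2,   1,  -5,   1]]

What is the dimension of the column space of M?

Row reduce to echelon form.
R2 ← R2 − (3)·R1: [0, 0, 8, 8]
R3 ← R3 + (3)·R1: [0, 0, -16, -16]
R4 ← R4 − R1: [0, 0, 2, 2]
R3 ← R3 + (2)·R2: [0, 0, 0, 0]
R4 ← R4 − (1/4)·R2: [0, 0, 0, 0]
Echelon form has 2 nonzero rows, so rank(M) = 2.
The column space has dimension equal to the rank: 2.

2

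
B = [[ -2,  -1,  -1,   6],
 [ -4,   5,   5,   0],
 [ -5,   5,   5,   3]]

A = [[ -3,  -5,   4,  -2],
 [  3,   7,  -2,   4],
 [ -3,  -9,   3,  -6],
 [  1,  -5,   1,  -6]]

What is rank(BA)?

First compute BA:
[[ 12, -18,  -3, -30],
 [ 12,  10, -11,  -2],
 [ 18,   0, -12, -18]]
Now row reduce the product.
R2 ← R2 − R1: [0, 28, -8, 28]
R3 ← R3 − (3/2)·R1: [0, 27, -15/2, 27]
R3 ← R3 − (27/28)·R2: [0, 0, 3/14, 0]
3 nonzero rows, so rank(BA) = 3.

3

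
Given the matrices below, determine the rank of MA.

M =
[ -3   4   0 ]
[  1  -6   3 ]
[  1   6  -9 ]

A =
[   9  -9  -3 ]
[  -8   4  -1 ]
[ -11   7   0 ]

First compute MA:
[[-59,  43,   5],
 [ 24, -12,   3],
 [ 60, -48,  -9]]
Now row reduce the product.
R2 ← R2 + (24/59)·R1: [0, 324/59, 297/59]
R3 ← R3 + (60/59)·R1: [0, -252/59, -231/59]
R3 ← R3 + (7/9)·R2: [0, 0, 0]
2 nonzero rows, so rank(MA) = 2.

2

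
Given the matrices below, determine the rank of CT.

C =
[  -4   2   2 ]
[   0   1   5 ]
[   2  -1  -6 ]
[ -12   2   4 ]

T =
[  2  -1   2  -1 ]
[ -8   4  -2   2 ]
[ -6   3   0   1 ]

2

First compute CT:
[[-36,  18, -12,  10],
 [-38,  19,  -2,   7],
 [ 48, -24,   6, -10],
 [-64,  32, -28,  20]]
Now row reduce the product.
R2 ← R2 − (19/18)·R1: [0, 0, 32/3, -32/9]
R3 ← R3 + (4/3)·R1: [0, 0, -10, 10/3]
R4 ← R4 − (16/9)·R1: [0, 0, -20/3, 20/9]
R3 ← R3 + (15/16)·R2: [0, 0, 0, 0]
R4 ← R4 + (5/8)·R2: [0, 0, 0, 0]
2 nonzero rows, so rank(CT) = 2.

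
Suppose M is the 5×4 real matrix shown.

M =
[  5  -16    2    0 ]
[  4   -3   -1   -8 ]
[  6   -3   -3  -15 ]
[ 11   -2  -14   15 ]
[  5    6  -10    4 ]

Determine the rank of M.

Row reduce to echelon form.
R2 ← R2 − (4/5)·R1: [0, 49/5, -13/5, -8]
R3 ← R3 − (6/5)·R1: [0, 81/5, -27/5, -15]
R4 ← R4 − (11/5)·R1: [0, 166/5, -92/5, 15]
R5 ← R5 − R1: [0, 22, -12, 4]
R3 ← R3 − (81/49)·R2: [0, 0, -54/49, -87/49]
R4 ← R4 − (166/49)·R2: [0, 0, -470/49, 2063/49]
R5 ← R5 − (110/49)·R2: [0, 0, -302/49, 1076/49]
R4 ← R4 − (235/27)·R3: [0, 0, 0, 518/9]
R5 ← R5 − (151/27)·R3: [0, 0, 0, 287/9]
R5 ← R5 − (41/74)·R4: [0, 0, 0, 0]
Echelon form has 4 nonzero rows, so rank(M) = 4.

4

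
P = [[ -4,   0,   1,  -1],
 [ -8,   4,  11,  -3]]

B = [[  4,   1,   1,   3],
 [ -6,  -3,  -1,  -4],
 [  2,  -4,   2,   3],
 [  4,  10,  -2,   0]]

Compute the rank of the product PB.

First compute PB:
[[-18, -18,   0,  -9],
 [-46, -94,  16,  -7]]
Now row reduce the product.
R2 ← R2 − (23/9)·R1: [0, -48, 16, 16]
2 nonzero rows, so rank(PB) = 2.

2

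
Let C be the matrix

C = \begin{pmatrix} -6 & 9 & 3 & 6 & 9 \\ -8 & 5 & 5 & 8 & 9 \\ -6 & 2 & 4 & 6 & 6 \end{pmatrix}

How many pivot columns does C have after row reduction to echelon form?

2

Row reduce to echelon form.
R2 ← R2 − (4/3)·R1: [0, -7, 1, 0, -3]
R3 ← R3 − R1: [0, -7, 1, 0, -3]
R3 ← R3 − R2: [0, 0, 0, 0, 0]
Echelon form has 2 nonzero rows, so rank(C) = 2.
Each nonzero row contributes one pivot column: 2 pivot columns.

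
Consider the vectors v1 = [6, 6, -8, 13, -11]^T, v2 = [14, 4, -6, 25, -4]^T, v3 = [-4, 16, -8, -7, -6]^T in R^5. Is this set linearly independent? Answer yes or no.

Form the matrix with these vectors as rows and row reduce.
R2 ← R2 − (7/3)·R1: [0, -10, 38/3, -16/3, 65/3]
R3 ← R3 + (2/3)·R1: [0, 20, -40/3, 5/3, -40/3]
R3 ← R3 + (2)·R2: [0, 0, 12, -9, 30]
3 nonzero rows, so the 3 vectors span a space of dimension 3.
Since 3 = 3, the vectors are linearly independent.

yes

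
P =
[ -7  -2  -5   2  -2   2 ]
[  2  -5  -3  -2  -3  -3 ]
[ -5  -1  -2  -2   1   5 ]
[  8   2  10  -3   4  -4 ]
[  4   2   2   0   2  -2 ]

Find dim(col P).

5

Row reduce to echelon form.
R2 ← R2 + (2/7)·R1: [0, -39/7, -31/7, -10/7, -25/7, -17/7]
R3 ← R3 − (5/7)·R1: [0, 3/7, 11/7, -24/7, 17/7, 25/7]
R4 ← R4 + (8/7)·R1: [0, -2/7, 30/7, -5/7, 12/7, -12/7]
R5 ← R5 + (4/7)·R1: [0, 6/7, -6/7, 8/7, 6/7, -6/7]
R3 ← R3 + (1/13)·R2: [0, 0, 16/13, -46/13, 28/13, 44/13]
R4 ← R4 − (2/39)·R2: [0, 0, 176/39, -25/39, 74/39, -62/39]
R5 ← R5 + (2/13)·R2: [0, 0, -20/13, 12/13, 4/13, -16/13]
R4 ← R4 − (11/3)·R3: [0, 0, 0, 37/3, -6, -14]
R5 ← R5 + (5/4)·R3: [0, 0, 0, -7/2, 3, 3]
R5 ← R5 + (21/74)·R4: [0, 0, 0, 0, 48/37, -36/37]
Echelon form has 5 nonzero rows, so rank(P) = 5.
The column space has dimension equal to the rank: 5.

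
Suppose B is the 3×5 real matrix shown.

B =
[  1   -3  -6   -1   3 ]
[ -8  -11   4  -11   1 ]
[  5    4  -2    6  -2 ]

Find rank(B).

Row reduce to echelon form.
R2 ← R2 + (8)·R1: [0, -35, -44, -19, 25]
R3 ← R3 − (5)·R1: [0, 19, 28, 11, -17]
R3 ← R3 + (19/35)·R2: [0, 0, 144/35, 24/35, -24/7]
Echelon form has 3 nonzero rows, so rank(B) = 3.

3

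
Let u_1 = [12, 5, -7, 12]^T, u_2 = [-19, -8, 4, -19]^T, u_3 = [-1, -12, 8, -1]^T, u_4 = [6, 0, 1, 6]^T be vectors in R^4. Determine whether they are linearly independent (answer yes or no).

Form the matrix with these vectors as rows and row reduce.
R2 ← R2 + (19/12)·R1: [0, -1/12, -85/12, 0]
R3 ← R3 + (1/12)·R1: [0, -139/12, 89/12, 0]
R4 ← R4 − (1/2)·R1: [0, -5/2, 9/2, 0]
R3 ← R3 − (139)·R2: [0, 0, 992, 0]
R4 ← R4 − (30)·R2: [0, 0, 217, 0]
R4 ← R4 − (7/32)·R3: [0, 0, 0, 0]
3 nonzero rows, so the 4 vectors span a space of dimension 3.
Since 3 < 4, the vectors are linearly dependent.

no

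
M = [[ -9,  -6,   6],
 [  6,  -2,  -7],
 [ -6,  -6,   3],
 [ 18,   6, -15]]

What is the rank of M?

Row reduce to echelon form.
R2 ← R2 + (2/3)·R1: [0, -6, -3]
R3 ← R3 − (2/3)·R1: [0, -2, -1]
R4 ← R4 + (2)·R1: [0, -6, -3]
R3 ← R3 − (1/3)·R2: [0, 0, 0]
R4 ← R4 − R2: [0, 0, 0]
Echelon form has 2 nonzero rows, so rank(M) = 2.

2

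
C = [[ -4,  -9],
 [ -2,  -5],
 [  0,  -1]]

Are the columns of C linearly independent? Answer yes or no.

yes

Row reduce C to echelon form.
R2 ← R2 − (1/2)·R1: [0, -1/2]
R3 ← R3 − (2)·R2: [0, 0]
2 pivots among 2 columns.
Every column is a pivot column, so the columns are linearly independent.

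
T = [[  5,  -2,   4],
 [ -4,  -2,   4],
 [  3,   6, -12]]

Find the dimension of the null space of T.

1

Row reduce to echelon form.
R2 ← R2 + (4/5)·R1: [0, -18/5, 36/5]
R3 ← R3 − (3/5)·R1: [0, 36/5, -72/5]
R3 ← R3 + (2)·R2: [0, 0, 0]
2 nonzero rows, so rank(T) = 2.
T has 3 columns; by rank–nullity, nullity = 3 − 2 = 1.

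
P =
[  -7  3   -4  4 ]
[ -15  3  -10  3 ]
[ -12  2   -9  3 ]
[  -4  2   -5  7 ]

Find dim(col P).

Row reduce to echelon form.
R2 ← R2 − (15/7)·R1: [0, -24/7, -10/7, -39/7]
R3 ← R3 − (12/7)·R1: [0, -22/7, -15/7, -27/7]
R4 ← R4 − (4/7)·R1: [0, 2/7, -19/7, 33/7]
R3 ← R3 − (11/12)·R2: [0, 0, -5/6, 5/4]
R4 ← R4 + (1/12)·R2: [0, 0, -17/6, 17/4]
R4 ← R4 − (17/5)·R3: [0, 0, 0, 0]
Echelon form has 3 nonzero rows, so rank(P) = 3.
The column space has dimension equal to the rank: 3.

3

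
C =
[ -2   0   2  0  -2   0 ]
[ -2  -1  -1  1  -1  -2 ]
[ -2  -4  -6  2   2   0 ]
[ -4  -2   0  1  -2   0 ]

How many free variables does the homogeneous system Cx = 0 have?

3

Row reduce to echelon form.
R2 ← R2 − R1: [0, -1, -3, 1, 1, -2]
R3 ← R3 − R1: [0, -4, -8, 2, 4, 0]
R4 ← R4 − (2)·R1: [0, -2, -4, 1, 2, 0]
R3 ← R3 − (4)·R2: [0, 0, 4, -2, 0, 8]
R4 ← R4 − (2)·R2: [0, 0, 2, -1, 0, 4]
R4 ← R4 − (1/2)·R3: [0, 0, 0, 0, 0, 0]
3 nonzero rows, so rank(C) = 3.
C has 6 columns; by rank–nullity, nullity = 6 − 3 = 3.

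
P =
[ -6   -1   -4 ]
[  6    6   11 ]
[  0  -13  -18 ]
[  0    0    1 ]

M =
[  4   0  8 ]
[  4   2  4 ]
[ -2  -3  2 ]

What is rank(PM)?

2

First compute PM:
[[-20,  10, -60],
 [ 26, -21,  94],
 [-16,  28, -88],
 [ -2,  -3,   2]]
Now row reduce the product.
R2 ← R2 + (13/10)·R1: [0, -8, 16]
R3 ← R3 − (4/5)·R1: [0, 20, -40]
R4 ← R4 − (1/10)·R1: [0, -4, 8]
R3 ← R3 + (5/2)·R2: [0, 0, 0]
R4 ← R4 − (1/2)·R2: [0, 0, 0]
2 nonzero rows, so rank(PM) = 2.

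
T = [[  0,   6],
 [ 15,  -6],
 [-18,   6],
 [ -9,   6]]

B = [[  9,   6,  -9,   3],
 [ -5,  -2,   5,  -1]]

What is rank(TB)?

First compute TB:
[[-30, -12,  30,  -6],
 [165, 102, -165,  51],
 [-192, -120, 192, -60],
 [-111, -66, 111, -33]]
Now row reduce the product.
R2 ← R2 + (11/2)·R1: [0, 36, 0, 18]
R3 ← R3 − (32/5)·R1: [0, -216/5, 0, -108/5]
R4 ← R4 − (37/10)·R1: [0, -108/5, 0, -54/5]
R3 ← R3 + (6/5)·R2: [0, 0, 0, 0]
R4 ← R4 + (3/5)·R2: [0, 0, 0, 0]
2 nonzero rows, so rank(TB) = 2.

2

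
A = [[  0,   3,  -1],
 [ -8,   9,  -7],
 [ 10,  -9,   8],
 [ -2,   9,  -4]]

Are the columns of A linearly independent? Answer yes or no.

Row reduce A to echelon form.
Swap R1 ↔ R2
R3 ← R3 + (5/4)·R1: [0, 9/4, -3/4]
R4 ← R4 − (1/4)·R1: [0, 27/4, -9/4]
R3 ← R3 − (3/4)·R2: [0, 0, 0]
R4 ← R4 − (9/4)·R2: [0, 0, 0]
2 pivots among 3 columns.
Only 2 < 3 pivot columns, so the columns are linearly dependent.

no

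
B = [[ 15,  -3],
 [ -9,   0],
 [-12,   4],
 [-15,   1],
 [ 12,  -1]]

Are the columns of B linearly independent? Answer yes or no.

yes

Row reduce B to echelon form.
R2 ← R2 + (3/5)·R1: [0, -9/5]
R3 ← R3 + (4/5)·R1: [0, 8/5]
R4 ← R4 + R1: [0, -2]
R5 ← R5 − (4/5)·R1: [0, 7/5]
R3 ← R3 + (8/9)·R2: [0, 0]
R4 ← R4 − (10/9)·R2: [0, 0]
R5 ← R5 + (7/9)·R2: [0, 0]
2 pivots among 2 columns.
Every column is a pivot column, so the columns are linearly independent.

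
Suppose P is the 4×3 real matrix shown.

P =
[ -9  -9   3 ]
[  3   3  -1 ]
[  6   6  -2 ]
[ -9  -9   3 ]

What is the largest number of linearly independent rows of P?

Row reduce to echelon form.
R2 ← R2 + (1/3)·R1: [0, 0, 0]
R3 ← R3 + (2/3)·R1: [0, 0, 0]
R4 ← R4 − R1: [0, 0, 0]
Echelon form has 1 nonzero row, so rank(P) = 1.
The rank gives the maximum number of linearly independent rows: 1.

1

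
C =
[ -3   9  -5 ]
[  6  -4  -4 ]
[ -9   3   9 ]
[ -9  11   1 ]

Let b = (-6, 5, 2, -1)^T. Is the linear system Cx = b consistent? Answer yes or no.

no

Row reduce the augmented matrix [C | b].
R2 ← R2 + (2)·R1: [0, 14, -14, -7]
R3 ← R3 − (3)·R1: [0, -24, 24, 20]
R4 ← R4 − (3)·R1: [0, -16, 16, 17]
R3 ← R3 + (12/7)·R2: [0, 0, 0, 8]
R4 ← R4 + (8/7)·R2: [0, 0, 0, 9]
R4 ← R4 − (9/8)·R3: [0, 0, 0, 0]
The echelon form has 3 nonzero rows; the last pivot sits in the augmented column, so rank(C) = 2 but rank([C|b]) = 3.
Since the ranks differ, the system is inconsistent.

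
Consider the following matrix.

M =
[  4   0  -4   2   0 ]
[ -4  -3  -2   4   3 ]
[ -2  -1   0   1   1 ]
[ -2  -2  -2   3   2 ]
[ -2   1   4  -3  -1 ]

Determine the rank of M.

Row reduce to echelon form.
R2 ← R2 + R1: [0, -3, -6, 6, 3]
R3 ← R3 + (1/2)·R1: [0, -1, -2, 2, 1]
R4 ← R4 + (1/2)·R1: [0, -2, -4, 4, 2]
R5 ← R5 + (1/2)·R1: [0, 1, 2, -2, -1]
R3 ← R3 − (1/3)·R2: [0, 0, 0, 0, 0]
R4 ← R4 − (2/3)·R2: [0, 0, 0, 0, 0]
R5 ← R5 + (1/3)·R2: [0, 0, 0, 0, 0]
Echelon form has 2 nonzero rows, so rank(M) = 2.

2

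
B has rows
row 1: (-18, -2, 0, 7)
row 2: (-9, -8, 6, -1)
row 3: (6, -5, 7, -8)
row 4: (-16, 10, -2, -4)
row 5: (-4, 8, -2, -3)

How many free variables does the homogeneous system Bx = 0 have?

0

Row reduce to echelon form.
R2 ← R2 − (1/2)·R1: [0, -7, 6, -9/2]
R3 ← R3 + (1/3)·R1: [0, -17/3, 7, -17/3]
R4 ← R4 − (8/9)·R1: [0, 106/9, -2, -92/9]
R5 ← R5 − (2/9)·R1: [0, 76/9, -2, -41/9]
R3 ← R3 − (17/21)·R2: [0, 0, 15/7, -85/42]
R4 ← R4 + (106/63)·R2: [0, 0, 170/21, -1121/63]
R5 ← R5 + (76/63)·R2: [0, 0, 110/21, -629/63]
R4 ← R4 − (34/9)·R3: [0, 0, 0, -274/27]
R5 ← R5 − (22/9)·R3: [0, 0, 0, -136/27]
R5 ← R5 − (68/137)·R4: [0, 0, 0, 0]
4 nonzero rows, so rank(B) = 4.
B has 4 columns; by rank–nullity, nullity = 4 − 4 = 0.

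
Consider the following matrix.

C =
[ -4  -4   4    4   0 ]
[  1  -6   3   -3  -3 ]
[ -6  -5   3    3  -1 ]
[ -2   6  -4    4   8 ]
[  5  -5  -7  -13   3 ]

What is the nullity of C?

0

Row reduce to echelon form.
R2 ← R2 + (1/4)·R1: [0, -7, 4, -2, -3]
R3 ← R3 − (3/2)·R1: [0, 1, -3, -3, -1]
R4 ← R4 − (1/2)·R1: [0, 8, -6, 2, 8]
R5 ← R5 + (5/4)·R1: [0, -10, -2, -8, 3]
R3 ← R3 + (1/7)·R2: [0, 0, -17/7, -23/7, -10/7]
R4 ← R4 + (8/7)·R2: [0, 0, -10/7, -2/7, 32/7]
R5 ← R5 − (10/7)·R2: [0, 0, -54/7, -36/7, 51/7]
R4 ← R4 − (10/17)·R3: [0, 0, 0, 28/17, 92/17]
R5 ← R5 − (54/17)·R3: [0, 0, 0, 90/17, 201/17]
R5 ← R5 − (45/14)·R4: [0, 0, 0, 0, -39/7]
5 nonzero rows, so rank(C) = 5.
C has 5 columns; by rank–nullity, nullity = 5 − 5 = 0.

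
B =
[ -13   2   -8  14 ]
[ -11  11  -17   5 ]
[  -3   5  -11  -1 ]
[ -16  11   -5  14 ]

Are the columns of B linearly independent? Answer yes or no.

Row reduce B to echelon form.
R2 ← R2 − (11/13)·R1: [0, 121/13, -133/13, -89/13]
R3 ← R3 − (3/13)·R1: [0, 59/13, -119/13, -55/13]
R4 ← R4 − (16/13)·R1: [0, 111/13, 63/13, -42/13]
R3 ← R3 − (59/121)·R2: [0, 0, -504/121, -108/121]
R4 ← R4 − (111/121)·R2: [0, 0, 1722/121, 369/121]
R4 ← R4 + (41/12)·R3: [0, 0, 0, 0]
3 pivots among 4 columns.
Only 3 < 4 pivot columns, so the columns are linearly dependent.

no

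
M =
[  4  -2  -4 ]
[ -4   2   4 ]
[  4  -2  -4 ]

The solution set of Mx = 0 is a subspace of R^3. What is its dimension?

Row reduce to echelon form.
R2 ← R2 + R1: [0, 0, 0]
R3 ← R3 − R1: [0, 0, 0]
1 nonzero row, so rank(M) = 1.
M has 3 columns; by rank–nullity, nullity = 3 − 1 = 2.

2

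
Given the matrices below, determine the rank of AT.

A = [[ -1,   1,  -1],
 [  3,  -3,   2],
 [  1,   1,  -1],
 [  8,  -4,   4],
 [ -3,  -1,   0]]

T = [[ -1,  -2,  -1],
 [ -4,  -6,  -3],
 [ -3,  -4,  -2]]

First compute AT:
[[  0,   0,   0],
 [  3,   4,   2],
 [ -2,  -4,  -2],
 [ -4,  -8,  -4],
 [  7,  12,   6]]
Now row reduce the product.
Swap R1 ↔ R2
R3 ← R3 + (2/3)·R1: [0, -4/3, -2/3]
R4 ← R4 + (4/3)·R1: [0, -8/3, -4/3]
R5 ← R5 − (7/3)·R1: [0, 8/3, 4/3]
Swap R2 ↔ R3
R4 ← R4 − (2)·R2: [0, 0, 0]
R5 ← R5 + (2)·R2: [0, 0, 0]
2 nonzero rows, so rank(AT) = 2.

2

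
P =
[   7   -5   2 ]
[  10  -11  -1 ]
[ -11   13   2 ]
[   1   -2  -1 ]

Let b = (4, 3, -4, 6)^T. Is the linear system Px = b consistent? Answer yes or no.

no

Row reduce the augmented matrix [P | b].
R2 ← R2 − (10/7)·R1: [0, -27/7, -27/7, -19/7]
R3 ← R3 + (11/7)·R1: [0, 36/7, 36/7, 16/7]
R4 ← R4 − (1/7)·R1: [0, -9/7, -9/7, 38/7]
R3 ← R3 + (4/3)·R2: [0, 0, 0, -4/3]
R4 ← R4 − (1/3)·R2: [0, 0, 0, 19/3]
R4 ← R4 + (19/4)·R3: [0, 0, 0, 0]
The echelon form has 3 nonzero rows; the last pivot sits in the augmented column, so rank(P) = 2 but rank([P|b]) = 3.
Since the ranks differ, the system is inconsistent.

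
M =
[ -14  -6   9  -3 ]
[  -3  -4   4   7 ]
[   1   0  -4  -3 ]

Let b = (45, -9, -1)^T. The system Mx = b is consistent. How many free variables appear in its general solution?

1

Row reduce the augmented matrix [M | b].
R2 ← R2 − (3/14)·R1: [0, -19/7, 29/14, 107/14, -261/14]
R3 ← R3 + (1/14)·R1: [0, -3/7, -47/14, -45/14, 31/14]
R3 ← R3 − (3/19)·R2: [0, 0, -70/19, -84/19, 98/19]
The echelon form has 3 nonzero rows, and every pivot lies in the first 4 columns, so rank(M) = rank([M|b]) = 3.
The system is consistent.
Free variables = (unknowns) − (rank) = 4 − 3 = 1.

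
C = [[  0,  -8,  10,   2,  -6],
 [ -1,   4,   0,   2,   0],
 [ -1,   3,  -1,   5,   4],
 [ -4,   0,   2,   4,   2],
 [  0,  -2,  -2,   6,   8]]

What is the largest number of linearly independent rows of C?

Row reduce to echelon form.
Swap R1 ↔ R2
R3 ← R3 − R1: [0, -1, -1, 3, 4]
R4 ← R4 − (4)·R1: [0, -16, 2, -4, 2]
R3 ← R3 − (1/8)·R2: [0, 0, -9/4, 11/4, 19/4]
R4 ← R4 − (2)·R2: [0, 0, -18, -8, 14]
R5 ← R5 − (1/4)·R2: [0, 0, -9/2, 11/2, 19/2]
R4 ← R4 − (8)·R3: [0, 0, 0, -30, -24]
R5 ← R5 − (2)·R3: [0, 0, 0, 0, 0]
Echelon form has 4 nonzero rows, so rank(C) = 4.
The rank gives the maximum number of linearly independent rows: 4.

4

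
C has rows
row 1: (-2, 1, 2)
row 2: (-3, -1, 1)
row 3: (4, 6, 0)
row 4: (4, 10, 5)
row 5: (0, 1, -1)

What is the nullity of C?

0

Row reduce to echelon form.
R2 ← R2 − (3/2)·R1: [0, -5/2, -2]
R3 ← R3 + (2)·R1: [0, 8, 4]
R4 ← R4 + (2)·R1: [0, 12, 9]
R3 ← R3 + (16/5)·R2: [0, 0, -12/5]
R4 ← R4 + (24/5)·R2: [0, 0, -3/5]
R5 ← R5 + (2/5)·R2: [0, 0, -9/5]
R4 ← R4 − (1/4)·R3: [0, 0, 0]
R5 ← R5 − (3/4)·R3: [0, 0, 0]
3 nonzero rows, so rank(C) = 3.
C has 3 columns; by rank–nullity, nullity = 3 − 3 = 0.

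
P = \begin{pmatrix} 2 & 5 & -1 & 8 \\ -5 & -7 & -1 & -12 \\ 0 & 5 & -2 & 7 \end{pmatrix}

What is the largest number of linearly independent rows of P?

Row reduce to echelon form.
R2 ← R2 + (5/2)·R1: [0, 11/2, -7/2, 8]
R3 ← R3 − (10/11)·R2: [0, 0, 13/11, -3/11]
Echelon form has 3 nonzero rows, so rank(P) = 3.
The rank gives the maximum number of linearly independent rows: 3.

3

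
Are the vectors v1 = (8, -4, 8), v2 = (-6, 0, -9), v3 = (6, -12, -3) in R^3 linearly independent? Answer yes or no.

no

Form the matrix with these vectors as rows and row reduce.
R2 ← R2 + (3/4)·R1: [0, -3, -3]
R3 ← R3 − (3/4)·R1: [0, -9, -9]
R3 ← R3 − (3)·R2: [0, 0, 0]
2 nonzero rows, so the 3 vectors span a space of dimension 2.
Since 2 < 3, the vectors are linearly dependent.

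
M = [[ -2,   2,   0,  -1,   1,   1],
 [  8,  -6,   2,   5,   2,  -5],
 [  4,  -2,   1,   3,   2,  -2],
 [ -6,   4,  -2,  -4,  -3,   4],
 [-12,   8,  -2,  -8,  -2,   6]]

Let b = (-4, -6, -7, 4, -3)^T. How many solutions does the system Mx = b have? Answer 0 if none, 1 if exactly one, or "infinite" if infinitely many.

0

Row reduce the augmented matrix [M | b].
R2 ← R2 + (4)·R1: [0, 2, 2, 1, 6, -1, -22]
R3 ← R3 + (2)·R1: [0, 2, 1, 1, 4, 0, -15]
R4 ← R4 − (3)·R1: [0, -2, -2, -1, -6, 1, 16]
R5 ← R5 − (6)·R1: [0, -4, -2, -2, -8, 0, 21]
R3 ← R3 − R2: [0, 0, -1, 0, -2, 1, 7]
R4 ← R4 + R2: [0, 0, 0, 0, 0, 0, -6]
R5 ← R5 + (2)·R2: [0, 0, 2, 0, 4, -2, -23]
R5 ← R5 + (2)·R3: [0, 0, 0, 0, 0, 0, -9]
R5 ← R5 − (3/2)·R4: [0, 0, 0, 0, 0, 0, 0]
The echelon form has 4 nonzero rows; the last pivot sits in the augmented column, so rank(M) = 3 but rank([M|b]) = 4.
Since the ranks differ, the system is inconsistent.
It has no solutions.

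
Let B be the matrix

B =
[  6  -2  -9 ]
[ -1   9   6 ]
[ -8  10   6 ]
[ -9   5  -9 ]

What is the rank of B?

3

Row reduce to echelon form.
R2 ← R2 + (1/6)·R1: [0, 26/3, 9/2]
R3 ← R3 + (4/3)·R1: [0, 22/3, -6]
R4 ← R4 + (3/2)·R1: [0, 2, -45/2]
R3 ← R3 − (11/13)·R2: [0, 0, -255/26]
R4 ← R4 − (3/13)·R2: [0, 0, -306/13]
R4 ← R4 − (12/5)·R3: [0, 0, 0]
Echelon form has 3 nonzero rows, so rank(B) = 3.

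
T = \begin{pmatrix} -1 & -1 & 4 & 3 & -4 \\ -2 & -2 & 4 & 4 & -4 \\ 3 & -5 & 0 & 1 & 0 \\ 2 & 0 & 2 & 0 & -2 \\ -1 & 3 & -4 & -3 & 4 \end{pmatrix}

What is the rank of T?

Row reduce to echelon form.
R2 ← R2 − (2)·R1: [0, 0, -4, -2, 4]
R3 ← R3 + (3)·R1: [0, -8, 12, 10, -12]
R4 ← R4 + (2)·R1: [0, -2, 10, 6, -10]
R5 ← R5 − R1: [0, 4, -8, -6, 8]
Swap R2 ↔ R3
R4 ← R4 − (1/4)·R2: [0, 0, 7, 7/2, -7]
R5 ← R5 + (1/2)·R2: [0, 0, -2, -1, 2]
R4 ← R4 + (7/4)·R3: [0, 0, 0, 0, 0]
R5 ← R5 − (1/2)·R3: [0, 0, 0, 0, 0]
Echelon form has 3 nonzero rows, so rank(T) = 3.

3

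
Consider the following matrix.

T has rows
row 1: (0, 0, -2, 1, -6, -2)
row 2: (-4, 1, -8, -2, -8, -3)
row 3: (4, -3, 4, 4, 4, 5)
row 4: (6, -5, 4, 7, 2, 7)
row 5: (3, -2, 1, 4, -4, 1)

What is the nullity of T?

3

Row reduce to echelon form.
Swap R1 ↔ R2
R3 ← R3 + R1: [0, -2, -4, 2, -4, 2]
R4 ← R4 + (3/2)·R1: [0, -7/2, -8, 4, -10, 5/2]
R5 ← R5 + (3/4)·R1: [0, -5/4, -5, 5/2, -10, -5/4]
Swap R2 ↔ R3
R4 ← R4 − (7/4)·R2: [0, 0, -1, 1/2, -3, -1]
R5 ← R5 − (5/8)·R2: [0, 0, -5/2, 5/4, -15/2, -5/2]
R4 ← R4 − (1/2)·R3: [0, 0, 0, 0, 0, 0]
R5 ← R5 − (5/4)·R3: [0, 0, 0, 0, 0, 0]
3 nonzero rows, so rank(T) = 3.
T has 6 columns; by rank–nullity, nullity = 6 − 3 = 3.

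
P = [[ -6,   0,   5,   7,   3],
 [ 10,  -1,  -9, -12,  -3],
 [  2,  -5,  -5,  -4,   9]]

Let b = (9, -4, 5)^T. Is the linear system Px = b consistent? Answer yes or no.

no

Row reduce the augmented matrix [P | b].
R2 ← R2 + (5/3)·R1: [0, -1, -2/3, -1/3, 2, 11]
R3 ← R3 + (1/3)·R1: [0, -5, -10/3, -5/3, 10, 8]
R3 ← R3 − (5)·R2: [0, 0, 0, 0, 0, -47]
The echelon form has 3 nonzero rows; the last pivot sits in the augmented column, so rank(P) = 2 but rank([P|b]) = 3.
Since the ranks differ, the system is inconsistent.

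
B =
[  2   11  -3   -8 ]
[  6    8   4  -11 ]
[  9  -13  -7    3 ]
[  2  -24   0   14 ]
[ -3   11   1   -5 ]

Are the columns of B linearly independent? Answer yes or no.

no

Row reduce B to echelon form.
R2 ← R2 − (3)·R1: [0, -25, 13, 13]
R3 ← R3 − (9/2)·R1: [0, -125/2, 13/2, 39]
R4 ← R4 − R1: [0, -35, 3, 22]
R5 ← R5 + (3/2)·R1: [0, 55/2, -7/2, -17]
R3 ← R3 − (5/2)·R2: [0, 0, -26, 13/2]
R4 ← R4 − (7/5)·R2: [0, 0, -76/5, 19/5]
R5 ← R5 + (11/10)·R2: [0, 0, 54/5, -27/10]
R4 ← R4 − (38/65)·R3: [0, 0, 0, 0]
R5 ← R5 + (27/65)·R3: [0, 0, 0, 0]
3 pivots among 4 columns.
Only 3 < 4 pivot columns, so the columns are linearly dependent.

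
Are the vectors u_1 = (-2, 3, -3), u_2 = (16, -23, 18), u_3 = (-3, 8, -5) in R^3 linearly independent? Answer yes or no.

yes

Form the matrix with these vectors as rows and row reduce.
R2 ← R2 + (8)·R1: [0, 1, -6]
R3 ← R3 − (3/2)·R1: [0, 7/2, -1/2]
R3 ← R3 − (7/2)·R2: [0, 0, 41/2]
3 nonzero rows, so the 3 vectors span a space of dimension 3.
Since 3 = 3, the vectors are linearly independent.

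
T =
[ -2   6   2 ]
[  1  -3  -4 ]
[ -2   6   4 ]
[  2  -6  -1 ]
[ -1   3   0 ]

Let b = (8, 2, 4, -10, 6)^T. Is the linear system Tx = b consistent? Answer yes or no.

Row reduce the augmented matrix [T | b].
R2 ← R2 + (1/2)·R1: [0, 0, -3, 6]
R3 ← R3 − R1: [0, 0, 2, -4]
R4 ← R4 + R1: [0, 0, 1, -2]
R5 ← R5 − (1/2)·R1: [0, 0, -1, 2]
R3 ← R3 + (2/3)·R2: [0, 0, 0, 0]
R4 ← R4 + (1/3)·R2: [0, 0, 0, 0]
R5 ← R5 − (1/3)·R2: [0, 0, 0, 0]
The echelon form has 2 nonzero rows, and every pivot lies in the first 3 columns, so rank(T) = rank([T|b]) = 2.
The system is consistent.

yes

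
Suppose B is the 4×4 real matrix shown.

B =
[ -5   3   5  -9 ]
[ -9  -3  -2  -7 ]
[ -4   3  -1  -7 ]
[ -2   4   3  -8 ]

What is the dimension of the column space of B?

4

Row reduce to echelon form.
R2 ← R2 − (9/5)·R1: [0, -42/5, -11, 46/5]
R3 ← R3 − (4/5)·R1: [0, 3/5, -5, 1/5]
R4 ← R4 − (2/5)·R1: [0, 14/5, 1, -22/5]
R3 ← R3 + (1/14)·R2: [0, 0, -81/14, 6/7]
R4 ← R4 + (1/3)·R2: [0, 0, -8/3, -4/3]
R4 ← R4 − (112/243)·R3: [0, 0, 0, -140/81]
Echelon form has 4 nonzero rows, so rank(B) = 4.
The column space has dimension equal to the rank: 4.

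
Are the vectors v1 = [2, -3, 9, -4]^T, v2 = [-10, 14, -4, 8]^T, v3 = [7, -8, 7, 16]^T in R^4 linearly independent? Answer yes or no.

yes

Form the matrix with these vectors as rows and row reduce.
R2 ← R2 + (5)·R1: [0, -1, 41, -12]
R3 ← R3 − (7/2)·R1: [0, 5/2, -49/2, 30]
R3 ← R3 + (5/2)·R2: [0, 0, 78, 0]
3 nonzero rows, so the 3 vectors span a space of dimension 3.
Since 3 = 3, the vectors are linearly independent.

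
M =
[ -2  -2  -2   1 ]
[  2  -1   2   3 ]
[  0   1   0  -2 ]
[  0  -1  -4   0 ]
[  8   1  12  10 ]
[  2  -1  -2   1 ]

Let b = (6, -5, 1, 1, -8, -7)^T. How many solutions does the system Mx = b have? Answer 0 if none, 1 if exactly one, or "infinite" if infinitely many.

0

Row reduce the augmented matrix [M | b].
R2 ← R2 + R1: [0, -3, 0, 4, 1]
R5 ← R5 + (4)·R1: [0, -7, 4, 14, 16]
R6 ← R6 + R1: [0, -3, -4, 2, -1]
R3 ← R3 + (1/3)·R2: [0, 0, 0, -2/3, 4/3]
R4 ← R4 − (1/3)·R2: [0, 0, -4, -4/3, 2/3]
R5 ← R5 − (7/3)·R2: [0, 0, 4, 14/3, 41/3]
R6 ← R6 − R2: [0, 0, -4, -2, -2]
Swap R3 ↔ R4
R5 ← R5 + R3: [0, 0, 0, 10/3, 43/3]
R6 ← R6 − R3: [0, 0, 0, -2/3, -8/3]
R5 ← R5 + (5)·R4: [0, 0, 0, 0, 21]
R6 ← R6 − R4: [0, 0, 0, 0, -4]
R6 ← R6 + (4/21)·R5: [0, 0, 0, 0, 0]
The echelon form has 5 nonzero rows; the last pivot sits in the augmented column, so rank(M) = 4 but rank([M|b]) = 5.
Since the ranks differ, the system is inconsistent.
It has no solutions.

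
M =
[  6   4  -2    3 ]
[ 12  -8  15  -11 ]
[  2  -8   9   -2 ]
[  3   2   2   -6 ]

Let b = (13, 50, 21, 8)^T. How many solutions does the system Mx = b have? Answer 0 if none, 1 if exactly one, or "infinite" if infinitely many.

1

Row reduce the augmented matrix [M | b].
R2 ← R2 − (2)·R1: [0, -16, 19, -17, 24]
R3 ← R3 − (1/3)·R1: [0, -28/3, 29/3, -3, 50/3]
R4 ← R4 − (1/2)·R1: [0, 0, 3, -15/2, 3/2]
R3 ← R3 − (7/12)·R2: [0, 0, -17/12, 83/12, 8/3]
R4 ← R4 + (36/17)·R3: [0, 0, 0, 243/34, 243/34]
The echelon form has 4 nonzero rows, and every pivot lies in the first 4 columns, so rank(M) = rank([M|b]) = 4.
The system is consistent.
rank = 4 = number of unknowns, so the solution is unique.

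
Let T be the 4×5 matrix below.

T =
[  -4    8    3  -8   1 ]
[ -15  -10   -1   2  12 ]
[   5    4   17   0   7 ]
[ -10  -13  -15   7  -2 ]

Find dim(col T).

Row reduce to echelon form.
R2 ← R2 − (15/4)·R1: [0, -40, -49/4, 32, 33/4]
R3 ← R3 + (5/4)·R1: [0, 14, 83/4, -10, 33/4]
R4 ← R4 − (5/2)·R1: [0, -33, -45/2, 27, -9/2]
R3 ← R3 + (7/20)·R2: [0, 0, 1317/80, 6/5, 891/80]
R4 ← R4 − (33/40)·R2: [0, 0, -1983/160, 3/5, -1809/160]
R4 ← R4 + (661/878)·R3: [0, 0, 0, 660/439, -2565/878]
Echelon form has 4 nonzero rows, so rank(T) = 4.
The column space has dimension equal to the rank: 4.

4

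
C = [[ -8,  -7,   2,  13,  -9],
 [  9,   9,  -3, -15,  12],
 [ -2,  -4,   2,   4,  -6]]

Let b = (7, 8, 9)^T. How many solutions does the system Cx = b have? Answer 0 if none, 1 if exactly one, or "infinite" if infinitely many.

0

Row reduce the augmented matrix [C | b].
R2 ← R2 + (9/8)·R1: [0, 9/8, -3/4, -3/8, 15/8, 127/8]
R3 ← R3 − (1/4)·R1: [0, -9/4, 3/2, 3/4, -15/4, 29/4]
R3 ← R3 + (2)·R2: [0, 0, 0, 0, 0, 39]
The echelon form has 3 nonzero rows; the last pivot sits in the augmented column, so rank(C) = 2 but rank([C|b]) = 3.
Since the ranks differ, the system is inconsistent.
It has no solutions.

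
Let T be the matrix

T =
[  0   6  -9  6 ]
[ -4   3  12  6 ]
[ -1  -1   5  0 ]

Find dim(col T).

3

Row reduce to echelon form.
Swap R1 ↔ R2
R3 ← R3 − (1/4)·R1: [0, -7/4, 2, -3/2]
R3 ← R3 + (7/24)·R2: [0, 0, -5/8, 1/4]
Echelon form has 3 nonzero rows, so rank(T) = 3.
The column space has dimension equal to the rank: 3.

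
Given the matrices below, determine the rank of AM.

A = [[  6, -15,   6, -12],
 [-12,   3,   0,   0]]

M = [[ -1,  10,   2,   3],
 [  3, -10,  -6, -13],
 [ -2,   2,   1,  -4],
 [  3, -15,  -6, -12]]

2

First compute AM:
[[-99, 402, 180, 333],
 [ 21, -150, -42, -75]]
Now row reduce the product.
R2 ← R2 + (7/33)·R1: [0, -712/11, -42/11, -48/11]
2 nonzero rows, so rank(AM) = 2.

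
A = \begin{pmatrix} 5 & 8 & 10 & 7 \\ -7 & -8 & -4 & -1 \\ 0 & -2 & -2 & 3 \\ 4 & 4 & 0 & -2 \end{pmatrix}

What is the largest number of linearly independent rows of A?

Row reduce to echelon form.
R2 ← R2 + (7/5)·R1: [0, 16/5, 10, 44/5]
R4 ← R4 − (4/5)·R1: [0, -12/5, -8, -38/5]
R3 ← R3 + (5/8)·R2: [0, 0, 17/4, 17/2]
R4 ← R4 + (3/4)·R2: [0, 0, -1/2, -1]
R4 ← R4 + (2/17)·R3: [0, 0, 0, 0]
Echelon form has 3 nonzero rows, so rank(A) = 3.
The rank gives the maximum number of linearly independent rows: 3.

3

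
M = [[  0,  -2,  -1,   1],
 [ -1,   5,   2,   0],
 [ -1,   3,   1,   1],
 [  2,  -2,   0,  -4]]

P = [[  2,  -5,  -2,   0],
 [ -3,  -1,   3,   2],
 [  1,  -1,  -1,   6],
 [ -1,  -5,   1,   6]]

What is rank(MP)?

2

First compute MP:
[[  4,  -2,  -4,  -4],
 [-15,  -2,  15,  22],
 [-11,  -4,  11,  18],
 [ 14,  12, -14, -28]]
Now row reduce the product.
R2 ← R2 + (15/4)·R1: [0, -19/2, 0, 7]
R3 ← R3 + (11/4)·R1: [0, -19/2, 0, 7]
R4 ← R4 − (7/2)·R1: [0, 19, 0, -14]
R3 ← R3 − R2: [0, 0, 0, 0]
R4 ← R4 + (2)·R2: [0, 0, 0, 0]
2 nonzero rows, so rank(MP) = 2.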